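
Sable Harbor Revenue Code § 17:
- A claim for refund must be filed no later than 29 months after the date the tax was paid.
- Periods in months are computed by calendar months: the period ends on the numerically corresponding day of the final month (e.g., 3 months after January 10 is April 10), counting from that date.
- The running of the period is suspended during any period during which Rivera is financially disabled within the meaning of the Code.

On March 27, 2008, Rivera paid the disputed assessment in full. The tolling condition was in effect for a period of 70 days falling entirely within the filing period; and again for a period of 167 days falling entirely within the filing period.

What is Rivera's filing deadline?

29 months after March 27, 2008 is August 27, 2010.
Tolling adds 70 days: August 27, 2010 + 70 days = November 5, 2010.
Tolling adds 167 days: November 5, 2010 + 167 days = April 21, 2011.

April 21, 2011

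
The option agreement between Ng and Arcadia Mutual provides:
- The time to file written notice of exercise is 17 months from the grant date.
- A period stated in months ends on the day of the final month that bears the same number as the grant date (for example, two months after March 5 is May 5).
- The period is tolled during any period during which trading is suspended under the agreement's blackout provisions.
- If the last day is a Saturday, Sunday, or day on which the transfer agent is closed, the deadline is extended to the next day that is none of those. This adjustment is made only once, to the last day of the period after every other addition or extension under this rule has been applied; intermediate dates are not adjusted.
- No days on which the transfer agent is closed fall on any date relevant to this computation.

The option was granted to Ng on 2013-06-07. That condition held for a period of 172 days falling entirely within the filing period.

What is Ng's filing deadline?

April 28, 2015

17 months after 2013-06-07 is November 7, 2014.
Tolling adds 172 days: November 7, 2014 + 172 days = April 28, 2015.
April 28, 2015 is a Tuesday and not a day on which the transfer agent is closed, so no extension applies.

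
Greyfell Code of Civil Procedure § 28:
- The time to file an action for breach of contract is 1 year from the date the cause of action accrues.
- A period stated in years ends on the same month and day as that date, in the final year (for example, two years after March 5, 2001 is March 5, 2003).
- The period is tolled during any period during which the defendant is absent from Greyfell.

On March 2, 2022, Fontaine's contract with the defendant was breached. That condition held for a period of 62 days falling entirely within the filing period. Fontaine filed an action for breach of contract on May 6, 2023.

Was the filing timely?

No

1 year after March 2, 2022 is March 2, 2023.
Tolling adds 62 days: March 2, 2023 + 62 days = May 3, 2023.
The deadline is May 3, 2023; the filing on May 6, 2023 is after that date.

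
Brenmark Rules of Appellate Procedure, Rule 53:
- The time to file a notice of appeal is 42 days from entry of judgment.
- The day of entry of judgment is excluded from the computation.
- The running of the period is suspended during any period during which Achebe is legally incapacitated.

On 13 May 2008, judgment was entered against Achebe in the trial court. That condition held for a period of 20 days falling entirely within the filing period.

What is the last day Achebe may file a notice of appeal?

42 days after 13 May 2008 is June 24, 2008.
Tolling adds 20 days: June 24, 2008 + 20 days = July 14, 2008.

July 14, 2008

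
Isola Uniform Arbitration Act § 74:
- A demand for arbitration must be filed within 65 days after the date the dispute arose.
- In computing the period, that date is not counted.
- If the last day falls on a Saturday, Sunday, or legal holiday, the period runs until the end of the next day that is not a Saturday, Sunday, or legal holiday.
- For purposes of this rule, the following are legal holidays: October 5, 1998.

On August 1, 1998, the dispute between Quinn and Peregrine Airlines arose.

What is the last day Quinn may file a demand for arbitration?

October 6, 1998

65 days after August 1, 1998 is October 5, 1998.
October 5, 1998 is a listed holiday. The next qualifying day is October 6, 1998.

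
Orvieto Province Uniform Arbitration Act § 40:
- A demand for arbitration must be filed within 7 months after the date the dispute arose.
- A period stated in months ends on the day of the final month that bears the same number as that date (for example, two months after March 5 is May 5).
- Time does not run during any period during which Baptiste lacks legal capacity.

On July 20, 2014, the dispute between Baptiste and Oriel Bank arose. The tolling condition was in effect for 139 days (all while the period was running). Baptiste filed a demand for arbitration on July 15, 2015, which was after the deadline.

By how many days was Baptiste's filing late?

6 days

7 months after July 20, 2014 is February 20, 2015.
Tolling adds 139 days: February 20, 2015 + 139 days = July 9, 2015.
The deadline is July 9, 2015; from July 9, 2015 to July 15, 2015 is 6 days.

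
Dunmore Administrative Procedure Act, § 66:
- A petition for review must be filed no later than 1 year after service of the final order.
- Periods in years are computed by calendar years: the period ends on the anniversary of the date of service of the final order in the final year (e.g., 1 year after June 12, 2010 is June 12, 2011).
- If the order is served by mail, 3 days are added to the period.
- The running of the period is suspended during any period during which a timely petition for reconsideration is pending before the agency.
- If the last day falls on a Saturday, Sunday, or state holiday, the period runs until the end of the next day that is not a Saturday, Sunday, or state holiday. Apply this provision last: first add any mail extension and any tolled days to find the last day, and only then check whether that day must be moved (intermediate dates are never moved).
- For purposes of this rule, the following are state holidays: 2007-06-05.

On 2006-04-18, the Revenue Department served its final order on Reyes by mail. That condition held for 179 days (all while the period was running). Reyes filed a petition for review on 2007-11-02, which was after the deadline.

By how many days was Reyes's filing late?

1 year after 2006-04-18 is April 18, 2007.
Service was by mail, adding 3 days: April 18, 2007 + 3 days = April 21, 2007.
Tolling adds 179 days: April 21, 2007 + 179 days = October 17, 2007.
October 17, 2007 is a Wednesday and not a state holiday, so no extension applies.
The deadline is October 17, 2007; from October 17, 2007 to November 2, 2007 is 16 days.

16 days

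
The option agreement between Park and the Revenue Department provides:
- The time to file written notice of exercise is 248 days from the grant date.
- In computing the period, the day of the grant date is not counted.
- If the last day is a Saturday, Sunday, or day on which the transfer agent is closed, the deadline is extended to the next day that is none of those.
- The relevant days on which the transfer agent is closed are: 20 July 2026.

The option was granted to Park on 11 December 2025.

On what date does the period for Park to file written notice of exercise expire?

August 17, 2026

248 days after 11 December 2025 is August 16, 2026.
August 16, 2026 is Sunday. The next qualifying day is August 17, 2026.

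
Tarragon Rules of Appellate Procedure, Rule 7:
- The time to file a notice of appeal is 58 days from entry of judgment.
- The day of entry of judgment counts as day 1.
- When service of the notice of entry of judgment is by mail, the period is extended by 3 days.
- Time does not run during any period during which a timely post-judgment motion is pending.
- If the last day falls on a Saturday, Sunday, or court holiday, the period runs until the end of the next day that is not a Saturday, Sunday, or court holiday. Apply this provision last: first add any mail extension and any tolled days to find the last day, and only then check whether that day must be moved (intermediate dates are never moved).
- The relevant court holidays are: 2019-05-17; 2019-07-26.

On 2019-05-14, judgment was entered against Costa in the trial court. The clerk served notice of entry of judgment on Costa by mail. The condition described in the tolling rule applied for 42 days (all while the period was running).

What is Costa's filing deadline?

Counting 2019-05-14 as day 1, day 58 is July 10, 2019.
Service was by mail, adding 3 days: July 10, 2019 + 3 days = July 13, 2019.
Tolling adds 42 days: July 13, 2019 + 42 days = August 24, 2019.
August 24, 2019 is Saturday; August 25, 2019 is Sunday. The next qualifying day is August 26, 2019.

August 26, 2019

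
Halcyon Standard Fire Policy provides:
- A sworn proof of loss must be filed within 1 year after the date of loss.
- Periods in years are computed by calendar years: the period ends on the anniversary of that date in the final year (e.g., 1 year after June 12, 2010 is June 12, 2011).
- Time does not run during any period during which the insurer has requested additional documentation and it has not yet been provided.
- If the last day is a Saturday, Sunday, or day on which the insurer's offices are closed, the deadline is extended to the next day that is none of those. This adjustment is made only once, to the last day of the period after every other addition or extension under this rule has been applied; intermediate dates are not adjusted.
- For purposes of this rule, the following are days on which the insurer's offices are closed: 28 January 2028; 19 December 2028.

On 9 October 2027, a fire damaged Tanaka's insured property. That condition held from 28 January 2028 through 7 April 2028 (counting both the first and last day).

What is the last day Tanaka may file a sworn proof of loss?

1 year after 9 October 2027 is October 9, 2028.
From January 28, 2028 through April 7, 2028 inclusive is 71 days; tolling adds 71 days: October 9, 2028 + 71 days = December 19, 2028.
December 19, 2028 is a listed holiday. The next qualifying day is December 20, 2028.

December 20, 2028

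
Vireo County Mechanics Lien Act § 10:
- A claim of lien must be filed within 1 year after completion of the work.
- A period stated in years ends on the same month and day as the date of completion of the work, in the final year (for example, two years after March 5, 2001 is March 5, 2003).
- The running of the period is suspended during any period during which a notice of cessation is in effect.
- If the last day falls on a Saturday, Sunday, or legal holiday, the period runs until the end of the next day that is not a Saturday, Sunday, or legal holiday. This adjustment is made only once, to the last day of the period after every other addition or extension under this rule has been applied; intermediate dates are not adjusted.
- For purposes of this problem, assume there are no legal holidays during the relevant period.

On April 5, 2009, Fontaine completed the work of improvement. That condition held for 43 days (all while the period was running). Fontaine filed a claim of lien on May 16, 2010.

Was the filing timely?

1 year after April 5, 2009 is April 5, 2010.
Tolling adds 43 days: April 5, 2010 + 43 days = May 18, 2010.
May 18, 2010 is a Tuesday and not a legal holiday, so no extension applies.
The deadline is May 18, 2010; the filing on May 16, 2010 is on or before that date.

Yes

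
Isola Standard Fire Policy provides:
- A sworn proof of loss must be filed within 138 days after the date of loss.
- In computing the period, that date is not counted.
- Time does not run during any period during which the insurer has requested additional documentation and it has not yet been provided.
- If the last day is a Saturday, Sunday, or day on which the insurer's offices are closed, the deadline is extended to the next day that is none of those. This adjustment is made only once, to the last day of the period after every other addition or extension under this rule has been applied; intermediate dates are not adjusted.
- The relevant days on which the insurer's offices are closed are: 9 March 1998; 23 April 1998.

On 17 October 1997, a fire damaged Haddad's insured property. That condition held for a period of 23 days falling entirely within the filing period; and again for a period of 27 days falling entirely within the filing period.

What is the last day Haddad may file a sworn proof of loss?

April 24, 1998

138 days after 17 October 1997 is March 4, 1998.
Tolling adds 23 days: March 4, 1998 + 23 days = March 27, 1998.
Tolling adds 27 days: March 27, 1998 + 27 days = April 23, 1998.
April 23, 1998 is a listed holiday. The next qualifying day is April 24, 1998.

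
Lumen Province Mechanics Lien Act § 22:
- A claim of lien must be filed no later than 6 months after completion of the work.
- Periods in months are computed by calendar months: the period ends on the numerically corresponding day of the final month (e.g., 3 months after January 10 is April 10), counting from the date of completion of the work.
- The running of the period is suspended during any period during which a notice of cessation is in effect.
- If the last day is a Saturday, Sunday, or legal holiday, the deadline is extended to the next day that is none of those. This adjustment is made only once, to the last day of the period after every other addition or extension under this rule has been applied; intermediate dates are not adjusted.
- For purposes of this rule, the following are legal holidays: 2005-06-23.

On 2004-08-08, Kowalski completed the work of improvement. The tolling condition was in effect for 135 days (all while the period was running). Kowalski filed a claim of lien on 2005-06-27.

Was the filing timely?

No

6 months after 2004-08-08 is February 8, 2005.
Tolling adds 135 days: February 8, 2005 + 135 days = June 23, 2005.
June 23, 2005 is a listed holiday. The next qualifying day is June 24, 2005.
The deadline is June 24, 2005; the filing on June 27, 2005 is after that date.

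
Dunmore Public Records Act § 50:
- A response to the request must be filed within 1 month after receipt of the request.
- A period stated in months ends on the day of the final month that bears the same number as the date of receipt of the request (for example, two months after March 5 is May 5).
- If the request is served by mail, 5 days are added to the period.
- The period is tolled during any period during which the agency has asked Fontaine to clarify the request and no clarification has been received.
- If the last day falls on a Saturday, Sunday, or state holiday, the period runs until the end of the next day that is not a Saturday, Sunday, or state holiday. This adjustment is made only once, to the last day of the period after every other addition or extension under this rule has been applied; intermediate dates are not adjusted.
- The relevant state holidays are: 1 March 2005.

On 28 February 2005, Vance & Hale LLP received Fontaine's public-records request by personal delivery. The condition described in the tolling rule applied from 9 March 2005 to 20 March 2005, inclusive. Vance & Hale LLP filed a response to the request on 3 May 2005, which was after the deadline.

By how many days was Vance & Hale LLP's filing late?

1 month after 28 February 2005 is March 28, 2005.
Service was not by mail, so no mail extension applies.
From March 9, 2005 through March 20, 2005 inclusive is 12 days; tolling adds 12 days: March 28, 2005 + 12 days = April 9, 2005.
April 9, 2005 is Saturday; April 10, 2005 is Sunday. The next qualifying day is April 11, 2005.
The deadline is April 11, 2005; from April 11, 2005 to May 3, 2005 is 22 days.

22 days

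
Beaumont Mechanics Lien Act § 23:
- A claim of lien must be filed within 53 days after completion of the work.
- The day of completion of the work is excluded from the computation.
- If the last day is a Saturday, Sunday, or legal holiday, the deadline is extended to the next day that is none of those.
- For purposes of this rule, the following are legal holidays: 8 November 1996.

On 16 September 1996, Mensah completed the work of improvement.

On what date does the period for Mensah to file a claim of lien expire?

53 days after 16 September 1996 is November 8, 1996.
November 8, 1996 is a listed holiday; November 9, 1996 is Saturday; November 10, 1996 is Sunday. The next qualifying day is November 11, 1996.

November 11, 1996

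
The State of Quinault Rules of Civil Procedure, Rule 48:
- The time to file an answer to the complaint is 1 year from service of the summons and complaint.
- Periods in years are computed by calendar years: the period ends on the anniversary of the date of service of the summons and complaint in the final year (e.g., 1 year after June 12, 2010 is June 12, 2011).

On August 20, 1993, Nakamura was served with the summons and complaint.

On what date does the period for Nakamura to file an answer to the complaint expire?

August 20, 1994

1 year after August 20, 1993 is August 20, 1994.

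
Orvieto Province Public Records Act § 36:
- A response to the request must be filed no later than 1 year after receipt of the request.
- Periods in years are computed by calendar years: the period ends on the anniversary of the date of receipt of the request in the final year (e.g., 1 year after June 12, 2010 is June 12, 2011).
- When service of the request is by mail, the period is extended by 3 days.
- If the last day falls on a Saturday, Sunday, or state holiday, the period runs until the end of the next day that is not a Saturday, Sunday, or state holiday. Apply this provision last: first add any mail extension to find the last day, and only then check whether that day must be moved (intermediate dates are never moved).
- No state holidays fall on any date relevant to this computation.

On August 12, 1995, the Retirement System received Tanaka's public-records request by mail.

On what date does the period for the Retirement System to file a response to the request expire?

1 year after August 12, 1995 is August 12, 1996.
Service was by mail, adding 3 days: August 12, 1996 + 3 days = August 15, 1996.
August 15, 1996 is a Thursday and not a state holiday, so no extension applies.

August 15, 1996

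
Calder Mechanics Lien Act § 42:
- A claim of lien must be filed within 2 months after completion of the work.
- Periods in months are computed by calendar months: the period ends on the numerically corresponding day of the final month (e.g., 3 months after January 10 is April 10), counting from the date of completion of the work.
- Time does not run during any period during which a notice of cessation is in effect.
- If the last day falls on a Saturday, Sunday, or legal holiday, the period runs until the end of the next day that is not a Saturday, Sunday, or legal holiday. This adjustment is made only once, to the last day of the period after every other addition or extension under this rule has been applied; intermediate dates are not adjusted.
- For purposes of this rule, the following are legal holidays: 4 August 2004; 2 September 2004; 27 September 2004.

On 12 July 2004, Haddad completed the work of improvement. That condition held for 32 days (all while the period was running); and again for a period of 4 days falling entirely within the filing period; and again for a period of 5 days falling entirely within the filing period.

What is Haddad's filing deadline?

2 months after 12 July 2004 is September 12, 2004.
Tolling adds 32 days: September 12, 2004 + 32 days = October 14, 2004.
Tolling adds 4 days: October 14, 2004 + 4 days = October 18, 2004.
Tolling adds 5 days: October 18, 2004 + 5 days = October 23, 2004.
October 23, 2004 is Saturday; October 24, 2004 is Sunday. The next qualifying day is October 25, 2004.

October 25, 2004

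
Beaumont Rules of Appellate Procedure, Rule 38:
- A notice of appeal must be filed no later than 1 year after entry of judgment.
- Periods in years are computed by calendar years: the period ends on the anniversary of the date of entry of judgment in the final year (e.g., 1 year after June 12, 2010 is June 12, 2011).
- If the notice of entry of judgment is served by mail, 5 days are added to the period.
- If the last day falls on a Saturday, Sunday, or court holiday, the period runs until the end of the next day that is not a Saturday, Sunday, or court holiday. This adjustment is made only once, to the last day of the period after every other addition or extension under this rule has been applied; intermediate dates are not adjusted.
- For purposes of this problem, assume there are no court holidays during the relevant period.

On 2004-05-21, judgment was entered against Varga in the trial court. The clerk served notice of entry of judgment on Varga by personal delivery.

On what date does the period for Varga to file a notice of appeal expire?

May 23, 2005

1 year after 2004-05-21 is May 21, 2005.
Service was not by mail, so no mail extension applies.
May 21, 2005 is Saturday; May 22, 2005 is Sunday. The next qualifying day is May 23, 2005.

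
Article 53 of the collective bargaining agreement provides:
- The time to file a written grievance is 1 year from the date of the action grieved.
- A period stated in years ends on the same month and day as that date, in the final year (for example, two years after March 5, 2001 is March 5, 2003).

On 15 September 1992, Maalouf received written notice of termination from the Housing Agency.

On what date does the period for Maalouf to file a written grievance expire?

1 year after 15 September 1992 is September 15, 1993.

September 15, 1993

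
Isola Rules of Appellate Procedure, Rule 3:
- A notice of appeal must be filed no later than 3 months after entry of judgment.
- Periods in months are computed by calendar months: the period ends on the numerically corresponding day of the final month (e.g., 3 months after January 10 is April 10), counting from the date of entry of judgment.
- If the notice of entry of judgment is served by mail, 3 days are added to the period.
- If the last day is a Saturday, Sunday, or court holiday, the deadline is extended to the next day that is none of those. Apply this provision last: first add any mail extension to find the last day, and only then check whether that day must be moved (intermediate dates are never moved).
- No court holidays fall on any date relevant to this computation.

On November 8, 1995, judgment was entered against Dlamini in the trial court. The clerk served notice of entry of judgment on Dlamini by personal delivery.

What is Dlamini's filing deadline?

3 months after November 8, 1995 is February 8, 1996.
Service was not by mail, so no mail extension applies.
February 8, 1996 is a Thursday and not a court holiday, so no extension applies.

February 8, 1996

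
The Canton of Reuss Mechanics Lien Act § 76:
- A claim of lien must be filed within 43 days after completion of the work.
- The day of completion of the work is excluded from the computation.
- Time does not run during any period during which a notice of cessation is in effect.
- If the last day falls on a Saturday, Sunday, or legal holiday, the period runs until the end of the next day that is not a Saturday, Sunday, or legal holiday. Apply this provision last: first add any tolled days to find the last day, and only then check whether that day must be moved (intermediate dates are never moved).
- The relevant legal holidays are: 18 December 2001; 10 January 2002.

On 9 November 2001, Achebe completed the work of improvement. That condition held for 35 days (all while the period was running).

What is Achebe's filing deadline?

January 28, 2002

43 days after 9 November 2001 is December 22, 2001.
Tolling adds 35 days: December 22, 2001 + 35 days = January 26, 2002.
January 26, 2002 is Saturday; January 27, 2002 is Sunday. The next qualifying day is January 28, 2002.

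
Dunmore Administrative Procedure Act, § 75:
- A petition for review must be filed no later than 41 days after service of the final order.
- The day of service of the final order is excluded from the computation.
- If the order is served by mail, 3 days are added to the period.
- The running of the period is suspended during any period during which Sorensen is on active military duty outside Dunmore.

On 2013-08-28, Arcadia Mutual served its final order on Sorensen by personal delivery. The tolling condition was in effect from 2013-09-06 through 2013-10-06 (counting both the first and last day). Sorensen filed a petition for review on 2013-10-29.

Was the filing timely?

Yes

41 days after 2013-08-28 is October 8, 2013.
Service was not by mail, so no mail extension applies.
From September 6, 2013 through October 6, 2013 inclusive is 31 days; tolling adds 31 days: October 8, 2013 + 31 days = November 8, 2013.
The deadline is November 8, 2013; the filing on October 29, 2013 is on or before that date.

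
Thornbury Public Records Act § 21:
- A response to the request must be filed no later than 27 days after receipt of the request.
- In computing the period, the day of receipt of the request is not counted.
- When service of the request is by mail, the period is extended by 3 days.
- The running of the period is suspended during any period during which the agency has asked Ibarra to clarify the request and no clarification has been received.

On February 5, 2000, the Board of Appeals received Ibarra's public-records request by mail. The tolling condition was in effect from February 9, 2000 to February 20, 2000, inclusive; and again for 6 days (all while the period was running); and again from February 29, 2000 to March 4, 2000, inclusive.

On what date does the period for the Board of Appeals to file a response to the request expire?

March 29, 2000

27 days after February 5, 2000 is March 3, 2000.
Service was by mail, adding 3 days: March 3, 2000 + 3 days = March 6, 2000.
From February 9, 2000 through February 20, 2000 inclusive is 12 days; tolling adds 12 days: March 6, 2000 + 12 days = March 18, 2000.
Tolling adds 6 days: March 18, 2000 + 6 days = March 24, 2000.
From February 29, 2000 through March 4, 2000 inclusive is 5 days; tolling adds 5 days: March 24, 2000 + 5 days = March 29, 2000.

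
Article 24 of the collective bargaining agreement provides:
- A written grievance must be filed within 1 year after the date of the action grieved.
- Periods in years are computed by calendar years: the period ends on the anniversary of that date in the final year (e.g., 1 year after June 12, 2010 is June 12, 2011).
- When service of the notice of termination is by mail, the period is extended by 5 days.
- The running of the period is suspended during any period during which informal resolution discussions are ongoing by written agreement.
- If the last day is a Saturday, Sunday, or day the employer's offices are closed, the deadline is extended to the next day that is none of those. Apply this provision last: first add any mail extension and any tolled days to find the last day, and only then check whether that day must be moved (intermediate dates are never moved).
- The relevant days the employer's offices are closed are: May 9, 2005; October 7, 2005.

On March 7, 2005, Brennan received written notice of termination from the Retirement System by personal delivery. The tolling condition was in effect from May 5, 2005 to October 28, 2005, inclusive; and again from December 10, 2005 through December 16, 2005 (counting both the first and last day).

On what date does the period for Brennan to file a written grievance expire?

1 year after March 7, 2005 is March 7, 2006.
Service was not by mail, so no mail extension applies.
From May 5, 2005 through October 28, 2005 inclusive is 177 days; tolling adds 177 days: March 7, 2006 + 177 days = August 31, 2006.
From December 10, 2005 through December 16, 2005 inclusive is 7 days; tolling adds 7 days: August 31, 2006 + 7 days = September 7, 2006.
September 7, 2006 is a Thursday and not a day the employer's offices are closed, so no extension applies.

September 7, 2006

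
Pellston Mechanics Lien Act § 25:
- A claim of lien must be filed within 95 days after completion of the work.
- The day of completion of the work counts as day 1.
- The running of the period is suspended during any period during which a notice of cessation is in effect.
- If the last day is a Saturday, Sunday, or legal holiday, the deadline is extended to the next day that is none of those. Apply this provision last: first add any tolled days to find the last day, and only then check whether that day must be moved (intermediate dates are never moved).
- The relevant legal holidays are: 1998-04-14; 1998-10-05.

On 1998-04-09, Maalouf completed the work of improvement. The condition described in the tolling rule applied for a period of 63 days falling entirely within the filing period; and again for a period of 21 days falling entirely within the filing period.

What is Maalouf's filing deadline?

Counting 1998-04-09 as day 1, day 95 is July 12, 1998.
Tolling adds 63 days: July 12, 1998 + 63 days = September 13, 1998.
Tolling adds 21 days: September 13, 1998 + 21 days = October 4, 1998.
October 4, 1998 is Sunday; October 5, 1998 is a listed holiday. The next qualifying day is October 6, 1998.

October 6, 1998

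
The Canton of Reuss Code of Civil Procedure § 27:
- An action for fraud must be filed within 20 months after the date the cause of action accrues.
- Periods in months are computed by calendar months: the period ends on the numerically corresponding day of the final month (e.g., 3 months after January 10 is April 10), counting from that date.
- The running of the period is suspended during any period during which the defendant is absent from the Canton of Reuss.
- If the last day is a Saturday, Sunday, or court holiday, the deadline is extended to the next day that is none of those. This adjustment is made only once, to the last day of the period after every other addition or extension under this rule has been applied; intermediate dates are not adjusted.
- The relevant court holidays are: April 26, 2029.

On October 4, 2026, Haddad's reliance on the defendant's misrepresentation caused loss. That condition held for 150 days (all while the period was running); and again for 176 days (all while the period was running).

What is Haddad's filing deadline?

April 27, 2029

20 months after October 4, 2026 is June 4, 2028.
Tolling adds 150 days: June 4, 2028 + 150 days = November 1, 2028.
Tolling adds 176 days: November 1, 2028 + 176 days = April 26, 2029.
April 26, 2029 is a listed holiday. The next qualifying day is April 27, 2029.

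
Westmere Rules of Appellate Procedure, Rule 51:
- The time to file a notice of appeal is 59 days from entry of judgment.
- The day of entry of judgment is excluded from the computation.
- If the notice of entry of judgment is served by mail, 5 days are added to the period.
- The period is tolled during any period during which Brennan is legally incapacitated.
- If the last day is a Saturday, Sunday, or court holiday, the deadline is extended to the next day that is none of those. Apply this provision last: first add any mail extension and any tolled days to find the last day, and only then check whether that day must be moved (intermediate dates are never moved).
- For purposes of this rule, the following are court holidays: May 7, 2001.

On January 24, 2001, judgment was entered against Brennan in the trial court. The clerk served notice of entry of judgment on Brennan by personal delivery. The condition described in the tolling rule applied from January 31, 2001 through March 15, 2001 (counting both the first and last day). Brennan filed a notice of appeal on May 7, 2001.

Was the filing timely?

Yes

59 days after January 24, 2001 is March 24, 2001.
Service was not by mail, so no mail extension applies.
From January 31, 2001 through March 15, 2001 inclusive is 44 days; tolling adds 44 days: March 24, 2001 + 44 days = May 7, 2001.
May 7, 2001 is a listed holiday. The next qualifying day is May 8, 2001.
The deadline is May 8, 2001; the filing on May 7, 2001 is on or before that date.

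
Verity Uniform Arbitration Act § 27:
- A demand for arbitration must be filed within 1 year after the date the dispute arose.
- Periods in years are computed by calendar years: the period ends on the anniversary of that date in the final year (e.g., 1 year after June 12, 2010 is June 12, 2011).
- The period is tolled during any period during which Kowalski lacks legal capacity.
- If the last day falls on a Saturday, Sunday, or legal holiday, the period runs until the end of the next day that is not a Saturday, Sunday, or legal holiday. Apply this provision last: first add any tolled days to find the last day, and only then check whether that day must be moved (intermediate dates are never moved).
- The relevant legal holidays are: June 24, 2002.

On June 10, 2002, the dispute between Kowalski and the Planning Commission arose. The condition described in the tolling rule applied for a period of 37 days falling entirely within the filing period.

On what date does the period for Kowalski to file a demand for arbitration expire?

July 17, 2003

1 year after June 10, 2002 is June 10, 2003.
Tolling adds 37 days: June 10, 2003 + 37 days = July 17, 2003.
July 17, 2003 is a Thursday and not a legal holiday, so no extension applies.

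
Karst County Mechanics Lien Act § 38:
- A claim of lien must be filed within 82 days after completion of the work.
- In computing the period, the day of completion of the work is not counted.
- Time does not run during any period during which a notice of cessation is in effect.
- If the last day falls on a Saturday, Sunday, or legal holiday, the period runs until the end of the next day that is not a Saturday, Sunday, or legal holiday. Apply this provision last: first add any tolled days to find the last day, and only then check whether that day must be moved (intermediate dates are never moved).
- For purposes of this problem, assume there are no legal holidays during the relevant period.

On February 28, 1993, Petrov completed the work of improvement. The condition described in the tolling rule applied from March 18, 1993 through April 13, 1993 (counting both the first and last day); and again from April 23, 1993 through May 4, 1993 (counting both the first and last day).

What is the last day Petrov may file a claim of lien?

June 29, 1993

82 days after February 28, 1993 is May 21, 1993.
From March 18, 1993 through April 13, 1993 inclusive is 27 days; tolling adds 27 days: May 21, 1993 + 27 days = June 17, 1993.
From April 23, 1993 through May 4, 1993 inclusive is 12 days; tolling adds 12 days: June 17, 1993 + 12 days = June 29, 1993.
June 29, 1993 is a Tuesday and not a legal holiday, so no extension applies.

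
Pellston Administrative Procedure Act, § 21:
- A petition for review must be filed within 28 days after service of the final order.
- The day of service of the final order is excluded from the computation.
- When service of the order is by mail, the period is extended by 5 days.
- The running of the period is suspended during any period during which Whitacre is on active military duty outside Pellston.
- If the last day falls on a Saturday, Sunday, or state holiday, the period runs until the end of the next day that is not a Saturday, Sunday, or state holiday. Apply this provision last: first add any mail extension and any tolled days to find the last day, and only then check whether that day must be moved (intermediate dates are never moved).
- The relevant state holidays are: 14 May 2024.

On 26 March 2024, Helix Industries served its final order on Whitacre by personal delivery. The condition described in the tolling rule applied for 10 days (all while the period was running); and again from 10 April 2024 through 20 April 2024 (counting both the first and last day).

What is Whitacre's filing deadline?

May 15, 2024

28 days after 26 March 2024 is April 23, 2024.
Service was not by mail, so no mail extension applies.
Tolling adds 10 days: April 23, 2024 + 10 days = May 3, 2024.
From April 10, 2024 through April 20, 2024 inclusive is 11 days; tolling adds 11 days: May 3, 2024 + 11 days = May 14, 2024.
May 14, 2024 is a listed holiday. The next qualifying day is May 15, 2024.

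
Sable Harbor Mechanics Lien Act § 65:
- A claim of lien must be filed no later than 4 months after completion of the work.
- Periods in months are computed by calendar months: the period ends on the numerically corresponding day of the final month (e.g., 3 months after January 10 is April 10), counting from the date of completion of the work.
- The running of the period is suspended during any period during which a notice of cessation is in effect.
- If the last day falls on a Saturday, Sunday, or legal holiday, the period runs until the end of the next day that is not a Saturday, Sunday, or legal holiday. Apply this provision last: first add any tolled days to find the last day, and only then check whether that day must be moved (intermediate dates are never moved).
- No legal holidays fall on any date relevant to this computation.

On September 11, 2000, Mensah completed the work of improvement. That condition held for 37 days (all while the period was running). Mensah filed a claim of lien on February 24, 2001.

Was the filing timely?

No

4 months after September 11, 2000 is January 11, 2001.
Tolling adds 37 days: January 11, 2001 + 37 days = February 17, 2001.
February 17, 2001 is Saturday; February 18, 2001 is Sunday. The next qualifying day is February 19, 2001.
The deadline is February 19, 2001; the filing on February 24, 2001 is after that date.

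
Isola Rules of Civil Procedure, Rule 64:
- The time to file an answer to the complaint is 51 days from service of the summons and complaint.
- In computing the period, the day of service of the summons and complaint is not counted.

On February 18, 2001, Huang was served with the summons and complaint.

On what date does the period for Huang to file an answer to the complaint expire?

51 days after February 18, 2001 is April 10, 2001.

April 10, 2001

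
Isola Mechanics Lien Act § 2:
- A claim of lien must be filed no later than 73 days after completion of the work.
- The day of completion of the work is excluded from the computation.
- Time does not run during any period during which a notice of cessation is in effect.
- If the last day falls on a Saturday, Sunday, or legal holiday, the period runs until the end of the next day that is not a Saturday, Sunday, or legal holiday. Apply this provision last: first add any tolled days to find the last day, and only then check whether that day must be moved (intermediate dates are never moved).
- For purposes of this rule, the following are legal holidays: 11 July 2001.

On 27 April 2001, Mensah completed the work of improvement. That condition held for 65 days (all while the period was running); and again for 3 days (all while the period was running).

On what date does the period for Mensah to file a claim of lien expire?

73 days after 27 April 2001 is July 9, 2001.
Tolling adds 65 days: July 9, 2001 + 65 days = September 12, 2001.
Tolling adds 3 days: September 12, 2001 + 3 days = September 15, 2001.
September 15, 2001 is Saturday; September 16, 2001 is Sunday. The next qualifying day is September 17, 2001.

September 17, 2001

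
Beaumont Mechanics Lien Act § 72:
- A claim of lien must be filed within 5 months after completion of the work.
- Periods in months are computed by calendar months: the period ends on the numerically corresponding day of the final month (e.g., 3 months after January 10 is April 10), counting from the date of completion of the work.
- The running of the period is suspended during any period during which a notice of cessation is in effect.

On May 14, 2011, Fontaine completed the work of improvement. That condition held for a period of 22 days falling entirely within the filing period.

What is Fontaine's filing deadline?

November 5, 2011

5 months after May 14, 2011 is October 14, 2011.
Tolling adds 22 days: October 14, 2011 + 22 days = November 5, 2011.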